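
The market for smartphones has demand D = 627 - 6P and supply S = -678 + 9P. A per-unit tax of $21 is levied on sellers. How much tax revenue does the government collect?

Pre-tax equilibrium: P* = 87, Q* = 105.
Tax on sellers shifts supply to S = -678 + 9(P − 21) = -867 + 9P.
627 - 6P = -867 + 9P gives buyer price Pb = 99.6; sellers receive Ps = 99.6 − 21 = 78.6.
New quantity: Q = 627 − 6(99.6) = 29.4.
Revenue = 21 × 29.4 = 617.4.

Tax revenue = 617.4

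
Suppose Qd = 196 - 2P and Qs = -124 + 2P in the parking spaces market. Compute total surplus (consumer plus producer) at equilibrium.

Total surplus = 648

Equilibrium: 196 - 2P = -124 + 2P gives P* = 80, Q* = 36.
Demand choke price: P = 98; supply starts at P = 62.
CS = ½(98 − 80)(36) = 324; PS = ½(80 − 62)(36) = 324.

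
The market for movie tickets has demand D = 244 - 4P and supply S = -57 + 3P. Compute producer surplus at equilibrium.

Equilibrium: 244 - 4P = -57 + 3P gives P* = 43, Q* = 72.
Supply starts at P = 19 (where S = 0).
PS = ½(43 − 19)(72) = 864.

Producer surplus = 864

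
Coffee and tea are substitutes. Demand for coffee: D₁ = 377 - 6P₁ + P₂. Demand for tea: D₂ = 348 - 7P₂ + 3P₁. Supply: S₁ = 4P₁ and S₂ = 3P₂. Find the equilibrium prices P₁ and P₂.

P₁ = 4118/97, P₂ = 4611/97

Market 1: 377 - 6P₁ + P₂ = 4P₁ → 10P₁ - P₂ = 377.
Market 2: 10P₂ - 3P₁ = 348.
Eliminating P₂: 10×(1) + 1×(2) gives 97P₁ = 4118, so P₁ = 4118/97.
Back-substitute into (2): P₂ = (348 + 3×4118/97) / 10 = 4611/97.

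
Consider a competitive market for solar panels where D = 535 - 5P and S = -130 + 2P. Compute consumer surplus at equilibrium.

Consumer surplus = 360

Equilibrium: 535 - 5P = -130 + 2P gives P* = 95, Q* = 60.
Demand choke price (D = 0): P = 107.
CS = ½(107 − 95)(60) = 360.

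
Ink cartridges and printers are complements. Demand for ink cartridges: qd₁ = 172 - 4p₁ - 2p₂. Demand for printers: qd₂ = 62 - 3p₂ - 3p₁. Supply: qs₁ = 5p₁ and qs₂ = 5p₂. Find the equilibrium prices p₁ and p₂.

p₁ = 626/33, p₂ = 7/11

Market 1: 172 - 4p₁ - 2p₂ = 5p₁ → 9p₁ + 2p₂ = 172.
Market 2: 8p₂ + 3p₁ = 62.
Eliminating p₂: 8×(1) − 2×(2) gives 66p₁ = 1252, so p₁ = 626/33.
Back-substitute into (2): p₂ = (62 − 3×626/33) / 8 = 7/11.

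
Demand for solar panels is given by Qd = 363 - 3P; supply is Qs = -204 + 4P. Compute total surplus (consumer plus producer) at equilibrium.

Equilibrium: 363 - 3P = -204 + 4P gives P* = 81, Q* = 120.
Demand choke price: P = 121; supply starts at P = 51.
CS = ½(121 − 81)(120) = 2400; PS = ½(81 − 51)(120) = 1800.

Total surplus = 4200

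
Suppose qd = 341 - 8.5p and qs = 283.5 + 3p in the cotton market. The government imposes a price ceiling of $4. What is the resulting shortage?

Shortage = 11.5

Equilibrium price would be p* = 5, so the ceiling at 4 binds.
At p = 4: qd = 341 − 8.5(4) = 307, qs = 283.5 + 3(4) = 295.5.
Shortage = 307 − 295.5 = 11.5.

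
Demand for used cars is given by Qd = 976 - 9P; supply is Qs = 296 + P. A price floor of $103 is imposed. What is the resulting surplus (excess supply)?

Surplus = 350

Equilibrium price would be P* = 68, so the floor at 103 binds.
At P = 103: Qd = 49, Qs = 399.
Surplus = 399 − 49 = 350.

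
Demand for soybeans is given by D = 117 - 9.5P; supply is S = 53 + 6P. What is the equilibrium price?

P* = 128/31

Set D = S: 117 - 9.5P = 53 + 6P.
64 = 15.5P, so P* = 128/31.
Q* = 117 − 9.5(128/31) = 2411/31.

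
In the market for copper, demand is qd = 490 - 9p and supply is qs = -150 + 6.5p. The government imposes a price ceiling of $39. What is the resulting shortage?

Equilibrium price would be p* = 1280/31, so the ceiling at 39 binds.
At p = 39: qd = 490 − 9(39) = 139, qs = -150 + 6.5(39) = 103.5.
Shortage = 139 − 103.5 = 35.5.

Shortage = 35.5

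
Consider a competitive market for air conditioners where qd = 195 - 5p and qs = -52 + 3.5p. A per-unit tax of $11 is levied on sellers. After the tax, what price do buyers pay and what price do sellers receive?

Buyers pay 571/17, sellers receive 384/17

Pre-tax equilibrium: p* = 494/17, q* = 845/17.
Tax on sellers shifts supply to qs = -52 + 3.5(p − 11) = -90.5 + 3.5p.
195 - 5p = -90.5 + 3.5p gives buyer price pb = 571/17; sellers receive ps = 571/17 − 11 = 384/17.
New quantity: q = 195 − 5(571/17) = 460/17.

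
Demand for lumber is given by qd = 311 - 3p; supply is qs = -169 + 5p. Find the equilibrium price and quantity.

Set qd = qs: 311 - 3p = -169 + 5p.
480 = 8p, so p* = 60.
q* = 311 − 3(60) = 131.

p* = 60, q* = 131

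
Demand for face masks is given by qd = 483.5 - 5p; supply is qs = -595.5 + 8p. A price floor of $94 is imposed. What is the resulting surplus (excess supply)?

Equilibrium price would be p* = 83, so the floor at 94 binds.
At p = 94: qd = 13.5, qs = 156.5.
Surplus = 156.5 − 13.5 = 143.

Surplus = 143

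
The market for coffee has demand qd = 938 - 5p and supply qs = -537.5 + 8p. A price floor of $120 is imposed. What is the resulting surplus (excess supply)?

Equilibrium price would be p* = 113.5, so the floor at 120 binds.
At p = 120: qd = 338, qs = 422.5.
Surplus = 422.5 − 338 = 84.5.

Surplus = 84.5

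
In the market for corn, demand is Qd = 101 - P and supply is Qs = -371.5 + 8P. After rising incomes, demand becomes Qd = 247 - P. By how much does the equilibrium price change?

ΔP = 146/9

Original equilibrium: P* = 52.5, Q* = 48.5.
New equilibrium: 247 - P = -371.5 + 8P, so 618.5 = 9P and P' = 1237/18; Q' = 247 − 1(1237/18) = 3209/18.
Change in price: 1237/18 − 52.5 = 146/9.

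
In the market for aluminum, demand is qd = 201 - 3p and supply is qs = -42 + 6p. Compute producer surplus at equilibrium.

Producer surplus = 1200

Equilibrium: 201 - 3p = -42 + 6p gives p* = 27, q* = 120.
Supply starts at p = 7 (where qs = 0).
PS = ½(27 − 7)(120) = 1200.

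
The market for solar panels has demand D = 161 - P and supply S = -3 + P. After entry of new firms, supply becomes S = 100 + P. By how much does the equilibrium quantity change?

ΔQ = 51.5

Original equilibrium: P* = 82, Q* = 79.
New equilibrium: 161 - P = 100 + P, so 61 = 2P and P' = 30.5; Q' = 161 − 1(30.5) = 130.5.
Change in quantity: 130.5 − 79 = 51.5.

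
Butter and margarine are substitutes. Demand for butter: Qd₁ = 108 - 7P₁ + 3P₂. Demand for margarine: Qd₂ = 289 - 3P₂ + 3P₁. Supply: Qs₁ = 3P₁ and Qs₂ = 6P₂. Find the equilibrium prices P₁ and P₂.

Market 1: 108 - 7P₁ + 3P₂ = 3P₁ → 10P₁ - 3P₂ = 108.
Market 2: 9P₂ - 3P₁ = 289.
Eliminating P₂: 9×(1) + 3×(2) gives 81P₁ = 1839, so P₁ = 613/27.
Back-substitute into (2): P₂ = (289 + 3×613/27) / 9 = 3214/81.

P₁ = 613/27, P₂ = 3214/81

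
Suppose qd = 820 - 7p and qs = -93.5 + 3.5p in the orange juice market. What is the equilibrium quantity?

Set qd = qs: 820 - 7p = -93.5 + 3.5p.
913.5 = 10.5p, so p* = 87.
q* = 820 − 7(87) = 211.

q* = 211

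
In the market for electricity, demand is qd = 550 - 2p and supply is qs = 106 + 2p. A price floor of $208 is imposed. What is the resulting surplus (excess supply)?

Surplus = 388

Equilibrium price would be p* = 111, so the floor at 208 binds.
At p = 208: qd = 134, qs = 522.
Surplus = 522 − 134 = 388.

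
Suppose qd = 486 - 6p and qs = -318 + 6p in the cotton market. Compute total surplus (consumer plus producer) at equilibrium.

Equilibrium: 486 - 6p = -318 + 6p gives p* = 67, q* = 84.
Demand choke price: p = 81; supply starts at p = 53.
CS = ½(81 − 67)(84) = 588; PS = ½(67 − 53)(84) = 588.

Total surplus = 1176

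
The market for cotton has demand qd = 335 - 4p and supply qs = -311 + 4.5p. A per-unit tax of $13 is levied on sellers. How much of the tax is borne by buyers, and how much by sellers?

Buyers bear 117/17, sellers bear 104/17

Pre-tax equilibrium: p* = 76, q* = 31.
Tax on sellers shifts supply to qs = -311 + 4.5(p − 13) = -369.5 + 4.5p.
335 - 4p = -369.5 + 4.5p gives buyer price pb = 1409/17; sellers receive ps = 1409/17 − 13 = 1188/17.
New quantity: q = 335 − 4(1409/17) = 59/17.
Buyer burden = 1409/17 − 76 = 117/17; seller burden = 76 − 1188/17 = 104/17.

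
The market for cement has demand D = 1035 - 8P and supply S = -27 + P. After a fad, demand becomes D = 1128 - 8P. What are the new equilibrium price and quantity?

P' = 385/3, Q' = 304/3

Original equilibrium: P* = 118, Q* = 91.
New equilibrium: 1128 - 8P = -27 + P, so 1155 = 9P and P' = 385/3; Q' = 1128 − 8(385/3) = 304/3.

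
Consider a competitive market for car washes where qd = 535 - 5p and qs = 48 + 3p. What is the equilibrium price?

p* = 60.875

Set qd = qs: 535 - 5p = 48 + 3p.
487 = 8p, so p* = 60.875.
q* = 535 − 5(60.875) = 230.625.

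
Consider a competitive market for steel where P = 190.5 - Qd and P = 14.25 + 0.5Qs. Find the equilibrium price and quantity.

Set the two price expressions equal: 190.5 - Q = 14.25 + 0.5Q.
176.25 = 1.5Q, so Q* = 117.5.
P* = 190.5 − (1)(117.5) = 73.

P* = 73, Q* = 117.5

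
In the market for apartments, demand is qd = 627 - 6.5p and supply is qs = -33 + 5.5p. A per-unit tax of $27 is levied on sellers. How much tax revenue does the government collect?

Pre-tax equilibrium: p* = 55, q* = 269.5.
Tax on sellers shifts supply to qs = -33 + 5.5(p − 27) = -181.5 + 5.5p.
627 - 6.5p = -181.5 + 5.5p gives buyer price pb = 67.375; sellers receive ps = 67.375 − 27 = 40.375.
New quantity: q = 627 − 6.5(67.375) = 189.0625.
Revenue = 27 × 189.0625 = 5104.6875.

Tax revenue = 5104.6875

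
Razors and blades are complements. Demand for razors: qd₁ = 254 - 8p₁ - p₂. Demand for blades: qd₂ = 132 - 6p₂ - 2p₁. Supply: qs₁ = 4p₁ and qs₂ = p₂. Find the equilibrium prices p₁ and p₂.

p₁ = 823/41, p₂ = 538/41

Market 1: 254 - 8p₁ - p₂ = 4p₁ → 12p₁ + p₂ = 254.
Market 2: 7p₂ + 2p₁ = 132.
Eliminating p₂: 7×(1) − 1×(2) gives 82p₁ = 1646, so p₁ = 823/41.
Back-substitute into (2): p₂ = (132 − 2×823/41) / 7 = 538/41.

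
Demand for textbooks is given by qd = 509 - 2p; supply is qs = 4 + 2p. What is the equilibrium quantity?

Set qd = qs: 509 - 2p = 4 + 2p.
505 = 4p, so p* = 126.25.
q* = 509 − 2(126.25) = 256.5.

q* = 256.5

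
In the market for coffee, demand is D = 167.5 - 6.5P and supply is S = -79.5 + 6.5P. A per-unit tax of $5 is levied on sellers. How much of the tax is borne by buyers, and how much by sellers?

Buyers bear $2.5, sellers bear $2.5

Pre-tax equilibrium: P* = 19, Q* = 44.
Tax on sellers shifts supply to S = -79.5 + 6.5(P − 5) = -112 + 6.5P.
167.5 - 6.5P = -112 + 6.5P gives buyer price Pb = 21.5; sellers receive Ps = 21.5 − 5 = 16.5.
New quantity: Q = 167.5 − 6.5(21.5) = 27.75.
Buyer burden = 21.5 − 19 = 2.5; seller burden = 19 − 16.5 = 2.5.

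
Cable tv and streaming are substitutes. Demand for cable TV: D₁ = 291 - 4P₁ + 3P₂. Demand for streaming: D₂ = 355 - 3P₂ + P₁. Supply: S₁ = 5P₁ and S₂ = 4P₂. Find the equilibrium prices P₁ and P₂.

P₁ = 51.7, P₂ = 58.1

Market 1: 291 - 4P₁ + 3P₂ = 5P₁ → 9P₁ - 3P₂ = 291.
Market 2: 7P₂ - P₁ = 355.
Eliminating P₂: 7×(1) + 3×(2) gives 60P₁ = 3102, so P₁ = 51.7.
Back-substitute into (2): P₂ = (355 + 1×51.7) / 7 = 58.1.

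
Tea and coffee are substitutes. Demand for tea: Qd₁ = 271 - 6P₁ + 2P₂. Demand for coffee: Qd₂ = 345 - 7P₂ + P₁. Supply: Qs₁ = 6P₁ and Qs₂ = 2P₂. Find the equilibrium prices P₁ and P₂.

Market 1: 271 - 6P₁ + 2P₂ = 6P₁ → 12P₁ - 2P₂ = 271.
Market 2: 9P₂ - P₁ = 345.
Eliminating P₂: 9×(1) + 2×(2) gives 106P₁ = 3129, so P₁ = 3129/106.
Back-substitute into (2): P₂ = (345 + 1×3129/106) / 9 = 4411/106.

P₁ = 3129/106, P₂ = 4411/106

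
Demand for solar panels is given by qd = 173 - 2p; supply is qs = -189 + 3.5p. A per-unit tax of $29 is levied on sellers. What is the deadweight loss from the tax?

Pre-tax equilibrium: p* = 724/11, q* = 455/11.
Tax on sellers shifts supply to qs = -189 + 3.5(p − 29) = -290.5 + 3.5p.
173 - 2p = -290.5 + 3.5p gives buyer price pb = 927/11; sellers receive ps = 927/11 − 29 = 608/11.
New quantity: q = 173 − 2(927/11) = 49/11.
DWL = ½ × 29 × (455/11 − 49/11) = 5887/11.

Deadweight loss = 5887/11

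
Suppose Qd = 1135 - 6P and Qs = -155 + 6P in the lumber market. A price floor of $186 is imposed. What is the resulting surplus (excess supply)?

Equilibrium price would be P* = 107.5, so the floor at 186 binds.
At P = 186: Qd = 19, Qs = 961.
Surplus = 961 − 19 = 942.

Surplus = 942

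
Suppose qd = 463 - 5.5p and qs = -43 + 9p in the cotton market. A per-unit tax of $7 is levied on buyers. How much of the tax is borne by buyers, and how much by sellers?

Pre-tax equilibrium: p* = 1012/29, q* = 7861/29.
Tax on buyers shifts demand to qd = 463 − 5.5(p + 7) = 424.5 - 5.5p.
424.5 - 5.5p = -43 + 9p gives seller price ps = 935/29; buyers pay pb = 935/29 + 7 = 1138/29.
New quantity: q = 463 − 5.5(1138/29) = 7168/29.
Buyer burden = 1138/29 − 1012/29 = 126/29; seller burden = 1012/29 − 935/29 = 77/29.

Buyers bear 126/29, sellers bear 77/29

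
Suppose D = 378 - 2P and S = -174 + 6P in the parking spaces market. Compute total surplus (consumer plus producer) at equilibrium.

Total surplus = 19200

Equilibrium: 378 - 2P = -174 + 6P gives P* = 69, Q* = 240.
Demand choke price: P = 189; supply starts at P = 29.
CS = ½(189 − 69)(240) = 14400; PS = ½(69 − 29)(240) = 4800.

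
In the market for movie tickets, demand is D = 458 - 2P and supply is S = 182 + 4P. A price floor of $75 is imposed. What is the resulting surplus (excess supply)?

Equilibrium price would be P* = 46, so the floor at 75 binds.
At P = 75: D = 308, S = 482.
Surplus = 482 − 308 = 174.

Surplus = 174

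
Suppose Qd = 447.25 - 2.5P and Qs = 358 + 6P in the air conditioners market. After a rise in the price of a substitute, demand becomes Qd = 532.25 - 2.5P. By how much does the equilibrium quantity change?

ΔQ = 60

Original equilibrium: P* = 10.5, Q* = 421.
New equilibrium: 532.25 - 2.5P = 358 + 6P, so 174.25 = 8.5P and P' = 20.5; Q' = 532.25 − 2.5(20.5) = 481.
Change in quantity: 481 − 421 = 60.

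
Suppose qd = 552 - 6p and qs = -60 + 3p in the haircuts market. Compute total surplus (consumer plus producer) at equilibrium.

Total surplus = 5184

Equilibrium: 552 - 6p = -60 + 3p gives p* = 68, q* = 144.
Demand choke price: p = 92; supply starts at p = 20.
CS = ½(92 − 68)(144) = 1728; PS = ½(68 − 20)(144) = 3456.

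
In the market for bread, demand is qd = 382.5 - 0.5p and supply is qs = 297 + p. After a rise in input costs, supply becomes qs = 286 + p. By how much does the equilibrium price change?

Original equilibrium: p* = 57, q* = 354.
New equilibrium: 382.5 - 0.5p = 286 + p, so 96.5 = 1.5p and p' = 193/3; q' = 382.5 − 0.5(193/3) = 1051/3.
Change in price: 193/3 − 57 = 22/3.

Δp = 22/3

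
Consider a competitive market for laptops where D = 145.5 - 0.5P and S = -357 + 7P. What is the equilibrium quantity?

Set D = S: 145.5 - 0.5P = -357 + 7P.
502.5 = 7.5P, so P* = 67.
Q* = 145.5 − 0.5(67) = 112.

Q* = 112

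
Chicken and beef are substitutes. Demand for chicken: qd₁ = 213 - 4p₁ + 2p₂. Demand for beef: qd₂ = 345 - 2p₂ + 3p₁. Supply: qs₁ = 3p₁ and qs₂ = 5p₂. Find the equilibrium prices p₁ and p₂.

p₁ = 2181/43, p₂ = 3054/43

Market 1: 213 - 4p₁ + 2p₂ = 3p₁ → 7p₁ - 2p₂ = 213.
Market 2: 7p₂ - 3p₁ = 345.
Eliminating p₂: 7×(1) + 2×(2) gives 43p₁ = 2181, so p₁ = 2181/43.
Back-substitute into (2): p₂ = (345 + 3×2181/43) / 7 = 3054/43.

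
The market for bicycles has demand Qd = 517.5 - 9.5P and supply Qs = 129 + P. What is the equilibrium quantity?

Q* = 166

Set Qd = Qs: 517.5 - 9.5P = 129 + P.
388.5 = 10.5P, so P* = 37.
Q* = 517.5 − 9.5(37) = 166.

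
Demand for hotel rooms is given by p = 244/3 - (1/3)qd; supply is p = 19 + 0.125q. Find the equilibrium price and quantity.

Set the two price expressions equal: 244/3 - (1/3)q = 19 + 0.125q.
187/3 = (11/24)q, so q* = 136.
p* = 244/3 − (1/3)(136) = 36.

p* = 36, q* = 136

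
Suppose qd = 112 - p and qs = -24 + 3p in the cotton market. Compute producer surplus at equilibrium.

Equilibrium: 112 - p = -24 + 3p gives p* = 34, q* = 78.
Supply starts at p = 8 (where qs = 0).
PS = ½(34 − 8)(78) = 1014.

Producer surplus = 1014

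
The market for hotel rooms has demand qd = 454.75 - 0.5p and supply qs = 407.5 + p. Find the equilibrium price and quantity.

p* = 31.5, q* = 439

Set qd = qs: 454.75 - 0.5p = 407.5 + p.
47.25 = 1.5p, so p* = 31.5.
q* = 454.75 − 0.5(31.5) = 439.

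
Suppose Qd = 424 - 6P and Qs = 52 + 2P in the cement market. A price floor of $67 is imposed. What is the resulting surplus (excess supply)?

Surplus = 164

Equilibrium price would be P* = 46.5, so the floor at 67 binds.
At P = 67: Qd = 22, Qs = 186.
Surplus = 186 − 22 = 164.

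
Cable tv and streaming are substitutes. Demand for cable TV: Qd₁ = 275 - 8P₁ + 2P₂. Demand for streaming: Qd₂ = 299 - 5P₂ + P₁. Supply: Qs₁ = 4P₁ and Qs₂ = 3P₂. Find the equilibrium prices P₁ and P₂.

Market 1: 275 - 8P₁ + 2P₂ = 4P₁ → 12P₁ - 2P₂ = 275.
Market 2: 8P₂ - P₁ = 299.
Eliminating P₂: 8×(1) + 2×(2) gives 94P₁ = 2798, so P₁ = 1399/47.
Back-substitute into (2): P₂ = (299 + 1×1399/47) / 8 = 3863/94.

P₁ = 1399/47, P₂ = 3863/94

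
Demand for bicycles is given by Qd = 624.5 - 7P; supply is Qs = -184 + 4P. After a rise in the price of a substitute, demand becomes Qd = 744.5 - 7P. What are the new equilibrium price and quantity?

P' = 1857/22, Q' = 1690/11

Original equilibrium: P* = 73.5, Q* = 110.
New equilibrium: 744.5 - 7P = -184 + 4P, so 928.5 = 11P and P' = 1857/22; Q' = 744.5 − 7(1857/22) = 1690/11.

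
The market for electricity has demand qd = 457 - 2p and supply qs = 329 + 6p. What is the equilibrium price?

Set qd = qs: 457 - 2p = 329 + 6p.
128 = 8p, so p* = 16.
q* = 457 − 2(16) = 425.

p* = 16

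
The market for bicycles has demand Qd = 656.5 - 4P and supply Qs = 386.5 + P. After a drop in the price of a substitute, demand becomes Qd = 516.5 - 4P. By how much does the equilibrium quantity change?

Original equilibrium: P* = 54, Q* = 440.5.
New equilibrium: 516.5 - 4P = 386.5 + P, so 130 = 5P and P' = 26; Q' = 516.5 − 4(26) = 412.5.
Change in quantity: 412.5 − 440.5 = -28.

ΔQ = -28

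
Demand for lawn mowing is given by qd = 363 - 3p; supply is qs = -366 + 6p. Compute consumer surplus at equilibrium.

Equilibrium: 363 - 3p = -366 + 6p gives p* = 81, q* = 120.
Demand choke price (qd = 0): p = 121.
CS = ½(121 − 81)(120) = 2400.

Consumer surplus = 2400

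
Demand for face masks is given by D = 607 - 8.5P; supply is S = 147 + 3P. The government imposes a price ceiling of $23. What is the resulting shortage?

Equilibrium price would be P* = 40, so the ceiling at 23 binds.
At P = 23: D = 607 − 8.5(23) = 411.5, S = 147 + 3(23) = 216.
Shortage = 411.5 − 216 = 195.5.

Shortage = 195.5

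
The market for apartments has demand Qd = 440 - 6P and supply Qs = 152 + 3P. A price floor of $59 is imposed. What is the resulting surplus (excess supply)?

Surplus = 243

Equilibrium price would be P* = 32, so the floor at 59 binds.
At P = 59: Qd = 86, Qs = 329.
Surplus = 329 − 86 = 243.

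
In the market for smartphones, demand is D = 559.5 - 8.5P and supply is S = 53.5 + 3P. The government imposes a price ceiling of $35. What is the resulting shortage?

Equilibrium price would be P* = 44, so the ceiling at 35 binds.
At P = 35: D = 559.5 − 8.5(35) = 262, S = 53.5 + 3(35) = 158.5.
Shortage = 262 − 158.5 = 103.5.

Shortage = 103.5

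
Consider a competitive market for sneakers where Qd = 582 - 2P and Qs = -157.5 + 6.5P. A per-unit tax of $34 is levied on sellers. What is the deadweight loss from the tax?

Deadweight loss = 884

Pre-tax equilibrium: P* = 87, Q* = 408.
Tax on sellers shifts supply to Qs = -157.5 + 6.5(P − 34) = -378.5 + 6.5P.
582 - 2P = -378.5 + 6.5P gives buyer price Pb = 113; sellers receive Ps = 113 − 34 = 79.
New quantity: Q = 582 − 2(113) = 356.
DWL = ½ × 34 × (408 − 356) = 884.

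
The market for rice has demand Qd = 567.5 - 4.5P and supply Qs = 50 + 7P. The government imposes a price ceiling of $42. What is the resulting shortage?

Equilibrium price would be P* = 45, so the ceiling at 42 binds.
At P = 42: Qd = 567.5 − 4.5(42) = 378.5, Qs = 50 + 7(42) = 344.
Shortage = 378.5 − 344 = 34.5.

Shortage = 34.5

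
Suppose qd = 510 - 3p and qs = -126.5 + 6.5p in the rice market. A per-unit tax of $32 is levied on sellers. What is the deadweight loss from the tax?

Pre-tax equilibrium: p* = 67, q* = 309.
Tax on sellers shifts supply to qs = -126.5 + 6.5(p − 32) = -334.5 + 6.5p.
510 - 3p = -334.5 + 6.5p gives buyer price pb = 1689/19; sellers receive ps = 1689/19 − 32 = 1081/19.
New quantity: q = 510 − 3(1689/19) = 4623/19.
DWL = ½ × 32 × (309 − 4623/19) = 19968/19.

Deadweight loss = 19968/19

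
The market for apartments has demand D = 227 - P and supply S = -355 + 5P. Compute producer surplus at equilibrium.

Producer surplus = 1690

Equilibrium: 227 - P = -355 + 5P gives P* = 97, Q* = 130.
Supply starts at P = 71 (where S = 0).
PS = ½(97 − 71)(130) = 1690.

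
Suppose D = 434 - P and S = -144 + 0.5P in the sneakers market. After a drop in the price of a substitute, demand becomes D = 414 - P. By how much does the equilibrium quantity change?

Original equilibrium: P* = 1156/3, Q* = 146/3.
New equilibrium: 414 - P = -144 + 0.5P, so 558 = 1.5P and P' = 372; Q' = 414 − 1(372) = 42.
Change in quantity: 42 − 146/3 = -20/3.

ΔQ = -20/3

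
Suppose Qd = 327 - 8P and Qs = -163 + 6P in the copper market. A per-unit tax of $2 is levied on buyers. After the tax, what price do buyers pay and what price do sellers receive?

Pre-tax equilibrium: P* = 35, Q* = 47.
Tax on buyers shifts demand to Qd = 327 − 8(P + 2) = 311 - 8P.
311 - 8P = -163 + 6P gives seller price Ps = 237/7; buyers pay Pb = 237/7 + 2 = 251/7.
New quantity: Q = 327 − 8(251/7) = 281/7.

Buyers pay 251/7, sellers receive 237/7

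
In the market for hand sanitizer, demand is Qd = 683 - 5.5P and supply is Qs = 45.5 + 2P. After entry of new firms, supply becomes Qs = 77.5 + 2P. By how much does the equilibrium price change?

ΔP = -64/15

Original equilibrium: P* = 85, Q* = 215.5.
New equilibrium: 683 - 5.5P = 77.5 + 2P, so 605.5 = 7.5P and P' = 1211/15; Q' = 683 − 5.5(1211/15) = 7169/30.
Change in price: 1211/15 − 85 = -64/15.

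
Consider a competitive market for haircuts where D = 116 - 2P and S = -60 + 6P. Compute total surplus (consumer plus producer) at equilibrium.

Equilibrium: 116 - 2P = -60 + 6P gives P* = 22, Q* = 72.
Demand choke price: P = 58; supply starts at P = 10.
CS = ½(58 − 22)(72) = 1296; PS = ½(22 − 10)(72) = 432.

Total surplus = 1728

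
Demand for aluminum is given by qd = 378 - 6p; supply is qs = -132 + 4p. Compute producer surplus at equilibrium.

Equilibrium: 378 - 6p = -132 + 4p gives p* = 51, q* = 72.
Supply starts at p = 33 (where qs = 0).
PS = ½(51 − 33)(72) = 648.

Producer surplus = 648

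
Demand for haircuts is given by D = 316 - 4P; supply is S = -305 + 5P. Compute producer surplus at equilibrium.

Equilibrium: 316 - 4P = -305 + 5P gives P* = 69, Q* = 40.
Supply starts at P = 61 (where S = 0).
PS = ½(69 − 61)(40) = 160.

Producer surplus = 160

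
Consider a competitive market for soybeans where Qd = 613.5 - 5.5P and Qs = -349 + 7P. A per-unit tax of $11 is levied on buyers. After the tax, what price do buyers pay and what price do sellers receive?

Buyers pay $83.16, sellers receive $72.16

Pre-tax equilibrium: P* = 77, Q* = 190.
Tax on buyers shifts demand to Qd = 613.5 − 5.5(P + 11) = 553 - 5.5P.
553 - 5.5P = -349 + 7P gives seller price Ps = 72.16; buyers pay Pb = 72.16 + 11 = 83.16.
New quantity: Q = 613.5 − 5.5(83.16) = 156.12.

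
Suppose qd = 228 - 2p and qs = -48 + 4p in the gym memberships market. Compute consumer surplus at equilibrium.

Equilibrium: 228 - 2p = -48 + 4p gives p* = 46, q* = 136.
Demand choke price (qd = 0): p = 114.
CS = ½(114 − 46)(136) = 4624.

Consumer surplus = 4624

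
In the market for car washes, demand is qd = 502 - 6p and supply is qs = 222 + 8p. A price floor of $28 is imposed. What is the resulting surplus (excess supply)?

Surplus = 112

Equilibrium price would be p* = 20, so the floor at 28 binds.
At p = 28: qd = 334, qs = 446.
Surplus = 446 − 334 = 112.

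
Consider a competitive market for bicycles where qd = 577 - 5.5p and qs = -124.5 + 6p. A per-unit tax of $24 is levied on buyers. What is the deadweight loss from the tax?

Deadweight loss = 19008/23

Pre-tax equilibrium: p* = 61, q* = 241.5.
Tax on buyers shifts demand to qd = 577 − 5.5(p + 24) = 445 - 5.5p.
445 - 5.5p = -124.5 + 6p gives seller price ps = 1139/23; buyers pay pb = 1139/23 + 24 = 1691/23.
New quantity: q = 577 − 5.5(1691/23) = 7941/46.
DWL = ½ × 24 × (241.5 − 7941/46) = 19008/23.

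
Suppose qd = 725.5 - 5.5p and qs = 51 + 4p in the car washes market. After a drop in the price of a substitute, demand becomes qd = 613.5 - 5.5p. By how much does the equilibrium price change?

Δp = -224/19

Original equilibrium: p* = 71, q* = 335.
New equilibrium: 613.5 - 5.5p = 51 + 4p, so 562.5 = 9.5p and p' = 1125/19; q' = 613.5 − 5.5(1125/19) = 5469/19.
Change in price: 1125/19 − 71 = -224/19.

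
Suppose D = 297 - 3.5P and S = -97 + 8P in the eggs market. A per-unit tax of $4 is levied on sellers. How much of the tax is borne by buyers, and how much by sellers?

Pre-tax equilibrium: P* = 788/23, Q* = 4073/23.
Tax on sellers shifts supply to S = -97 + 8(P − 4) = -129 + 8P.
297 - 3.5P = -129 + 8P gives buyer price Pb = 852/23; sellers receive Ps = 852/23 − 4 = 760/23.
New quantity: Q = 297 − 3.5(852/23) = 3849/23.
Buyer burden = 852/23 − 788/23 = 64/23; seller burden = 788/23 − 760/23 = 28/23.

Buyers bear 64/23, sellers bear 28/23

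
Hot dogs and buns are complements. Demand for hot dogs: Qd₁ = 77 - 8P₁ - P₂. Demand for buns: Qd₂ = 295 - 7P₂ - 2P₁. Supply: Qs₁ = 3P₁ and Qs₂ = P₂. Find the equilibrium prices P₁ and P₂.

P₁ = 321/86, P₂ = 3091/86

Market 1: 77 - 8P₁ - P₂ = 3P₁ → 11P₁ + P₂ = 77.
Market 2: 8P₂ + 2P₁ = 295.
Eliminating P₂: 8×(1) − 1×(2) gives 86P₁ = 321, so P₁ = 321/86.
Back-substitute into (2): P₂ = (295 − 2×321/86) / 8 = 3091/86.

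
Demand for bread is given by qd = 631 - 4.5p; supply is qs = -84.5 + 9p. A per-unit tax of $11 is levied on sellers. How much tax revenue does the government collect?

Tax revenue = 3954.5

Pre-tax equilibrium: p* = 53, q* = 392.5.
Tax on sellers shifts supply to qs = -84.5 + 9(p − 11) = -183.5 + 9p.
631 - 4.5p = -183.5 + 9p gives buyer price pb = 181/3; sellers receive ps = 181/3 − 11 = 148/3.
New quantity: q = 631 − 4.5(181/3) = 359.5.
Revenue = 11 × 359.5 = 3954.5.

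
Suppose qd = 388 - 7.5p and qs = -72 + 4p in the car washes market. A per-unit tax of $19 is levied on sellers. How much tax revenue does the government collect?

Tax revenue = 16796/23

Pre-tax equilibrium: p* = 40, q* = 88.
Tax on sellers shifts supply to qs = -72 + 4(p − 19) = -148 + 4p.
388 - 7.5p = -148 + 4p gives buyer price pb = 1072/23; sellers receive ps = 1072/23 − 19 = 635/23.
New quantity: q = 388 − 7.5(1072/23) = 884/23.
Revenue = 19 × 884/23 = 16796/23.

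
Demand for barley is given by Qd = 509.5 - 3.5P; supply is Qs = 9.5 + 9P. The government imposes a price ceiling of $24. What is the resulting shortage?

Equilibrium price would be P* = 40, so the ceiling at 24 binds.
At P = 24: Qd = 509.5 − 3.5(24) = 425.5, Qs = 9.5 + 9(24) = 225.5.
Shortage = 425.5 − 225.5 = 200.

Shortage = 200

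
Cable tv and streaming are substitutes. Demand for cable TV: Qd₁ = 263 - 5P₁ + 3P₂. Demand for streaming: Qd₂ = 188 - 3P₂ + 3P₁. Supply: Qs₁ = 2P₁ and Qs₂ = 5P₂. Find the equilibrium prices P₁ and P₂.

P₁ = 2668/47, P₂ = 2105/47

Market 1: 263 - 5P₁ + 3P₂ = 2P₁ → 7P₁ - 3P₂ = 263.
Market 2: 8P₂ - 3P₁ = 188.
Eliminating P₂: 8×(1) + 3×(2) gives 47P₁ = 2668, so P₁ = 2668/47.
Back-substitute into (2): P₂ = (188 + 3×2668/47) / 8 = 2105/47.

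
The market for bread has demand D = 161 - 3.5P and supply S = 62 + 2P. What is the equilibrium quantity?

Set D = S: 161 - 3.5P = 62 + 2P.
99 = 5.5P, so P* = 18.
Q* = 161 − 3.5(18) = 98.

Q* = 98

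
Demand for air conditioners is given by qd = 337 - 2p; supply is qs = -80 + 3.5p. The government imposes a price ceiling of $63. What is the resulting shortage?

Equilibrium price would be p* = 834/11, so the ceiling at 63 binds.
At p = 63: qd = 337 − 2(63) = 211, qs = -80 + 3.5(63) = 140.5.
Shortage = 211 − 140.5 = 70.5.

Shortage = 70.5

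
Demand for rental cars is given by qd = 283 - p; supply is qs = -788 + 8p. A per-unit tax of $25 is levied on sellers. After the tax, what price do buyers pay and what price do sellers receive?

Pre-tax equilibrium: p* = 119, q* = 164.
Tax on sellers shifts supply to qs = -788 + 8(p − 25) = -988 + 8p.
283 - p = -988 + 8p gives buyer price pb = 1271/9; sellers receive ps = 1271/9 − 25 = 1046/9.
New quantity: q = 283 − 1(1271/9) = 1276/9.

Buyers pay 1271/9, sellers receive 1046/9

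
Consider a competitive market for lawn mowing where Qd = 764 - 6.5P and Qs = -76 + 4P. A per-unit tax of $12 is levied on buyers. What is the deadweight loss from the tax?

Pre-tax equilibrium: P* = 80, Q* = 244.
Tax on buyers shifts demand to Qd = 764 − 6.5(P + 12) = 686 - 6.5P.
686 - 6.5P = -76 + 4P gives seller price Ps = 508/7; buyers pay Pb = 508/7 + 12 = 592/7.
New quantity: Q = 764 − 6.5(592/7) = 1500/7.
DWL = ½ × 12 × (244 − 1500/7) = 1248/7.

Deadweight loss = 1248/7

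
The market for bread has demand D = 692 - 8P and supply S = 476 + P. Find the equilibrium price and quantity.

P* = 24, Q* = 500

Set D = S: 692 - 8P = 476 + P.
216 = 9P, so P* = 24.
Q* = 692 − 8(24) = 500.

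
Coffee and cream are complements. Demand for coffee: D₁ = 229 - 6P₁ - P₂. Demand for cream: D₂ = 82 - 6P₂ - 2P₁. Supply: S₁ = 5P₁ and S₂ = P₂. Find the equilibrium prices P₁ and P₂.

P₁ = 20.28, P₂ = 5.92

Market 1: 229 - 6P₁ - P₂ = 5P₁ → 11P₁ + P₂ = 229.
Market 2: 7P₂ + 2P₁ = 82.
Eliminating P₂: 7×(1) − 1×(2) gives 75P₁ = 1521, so P₁ = 20.28.
Back-substitute into (2): P₂ = (82 − 2×20.28) / 7 = 5.92.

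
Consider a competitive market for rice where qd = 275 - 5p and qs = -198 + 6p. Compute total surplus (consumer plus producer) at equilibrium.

Total surplus = 660

Equilibrium: 275 - 5p = -198 + 6p gives p* = 43, q* = 60.
Demand choke price: p = 55; supply starts at p = 33.
CS = ½(55 − 43)(60) = 360; PS = ½(43 − 33)(60) = 300.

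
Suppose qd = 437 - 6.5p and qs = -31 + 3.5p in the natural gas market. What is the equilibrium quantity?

q* = 132.8

Set qd = qs: 437 - 6.5p = -31 + 3.5p.
468 = 10p, so p* = 46.8.
q* = 437 − 6.5(46.8) = 132.8.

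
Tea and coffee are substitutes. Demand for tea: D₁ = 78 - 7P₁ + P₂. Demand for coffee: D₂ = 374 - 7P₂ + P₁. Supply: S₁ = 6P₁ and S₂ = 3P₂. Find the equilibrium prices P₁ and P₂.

Market 1: 78 - 7P₁ + P₂ = 6P₁ → 13P₁ - P₂ = 78.
Market 2: 10P₂ - P₁ = 374.
Eliminating P₂: 10×(1) + 1×(2) gives 129P₁ = 1154, so P₁ = 1154/129.
Back-substitute into (2): P₂ = (374 + 1×1154/129) / 10 = 4940/129.

P₁ = 1154/129, P₂ = 4940/129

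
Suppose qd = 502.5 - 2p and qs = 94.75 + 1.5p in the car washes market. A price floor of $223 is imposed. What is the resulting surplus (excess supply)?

Surplus = 372.75

Equilibrium price would be p* = 116.5, so the floor at 223 binds.
At p = 223: qd = 56.5, qs = 429.25.
Surplus = 429.25 − 56.5 = 372.75.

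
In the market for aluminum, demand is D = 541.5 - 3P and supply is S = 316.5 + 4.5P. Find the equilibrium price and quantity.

Set D = S: 541.5 - 3P = 316.5 + 4.5P.
225 = 7.5P, so P* = 30.
Q* = 541.5 − 3(30) = 451.5.

P* = 30, Q* = 451.5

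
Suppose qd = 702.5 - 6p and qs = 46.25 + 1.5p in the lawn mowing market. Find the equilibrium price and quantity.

p* = 87.5, q* = 177.5

Set qd = qs: 702.5 - 6p = 46.25 + 1.5p.
656.25 = 7.5p, so p* = 87.5.
q* = 702.5 − 6(87.5) = 177.5.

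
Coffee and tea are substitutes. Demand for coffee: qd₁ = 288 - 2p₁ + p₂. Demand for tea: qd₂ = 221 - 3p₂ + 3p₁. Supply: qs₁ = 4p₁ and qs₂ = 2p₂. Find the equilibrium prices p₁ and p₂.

p₁ = 1661/27, p₂ = 730/9

Market 1: 288 - 2p₁ + p₂ = 4p₁ → 6p₁ - p₂ = 288.
Market 2: 5p₂ - 3p₁ = 221.
Eliminating p₂: 5×(1) + 1×(2) gives 27p₁ = 1661, so p₁ = 1661/27.
Back-substitute into (2): p₂ = (221 + 3×1661/27) / 5 = 730/9.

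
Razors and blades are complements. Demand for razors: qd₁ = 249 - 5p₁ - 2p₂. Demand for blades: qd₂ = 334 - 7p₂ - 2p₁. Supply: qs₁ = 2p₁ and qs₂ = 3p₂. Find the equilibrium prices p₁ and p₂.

Market 1: 249 - 5p₁ - 2p₂ = 2p₁ → 7p₁ + 2p₂ = 249.
Market 2: 10p₂ + 2p₁ = 334.
Eliminating p₂: 10×(1) − 2×(2) gives 66p₁ = 1822, so p₁ = 911/33.
Back-substitute into (2): p₂ = (334 − 2×911/33) / 10 = 920/33.

p₁ = 911/33, p₂ = 920/33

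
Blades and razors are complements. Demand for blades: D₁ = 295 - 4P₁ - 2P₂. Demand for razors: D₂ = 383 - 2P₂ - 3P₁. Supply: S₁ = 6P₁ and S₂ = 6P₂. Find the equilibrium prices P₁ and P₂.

Market 1: 295 - 4P₁ - 2P₂ = 6P₁ → 10P₁ + 2P₂ = 295.
Market 2: 8P₂ + 3P₁ = 383.
Eliminating P₂: 8×(1) − 2×(2) gives 74P₁ = 1594, so P₁ = 797/37.
Back-substitute into (2): P₂ = (383 − 3×797/37) / 8 = 2945/74.

P₁ = 797/37, P₂ = 2945/74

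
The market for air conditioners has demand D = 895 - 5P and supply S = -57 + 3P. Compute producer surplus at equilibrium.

Producer surplus = 15000

Equilibrium: 895 - 5P = -57 + 3P gives P* = 119, Q* = 300.
Supply starts at P = 19 (where S = 0).
PS = ½(119 − 19)(300) = 15000.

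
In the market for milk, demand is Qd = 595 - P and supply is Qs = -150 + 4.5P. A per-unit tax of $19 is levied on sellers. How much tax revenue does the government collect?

Pre-tax equilibrium: P* = 1490/11, Q* = 5055/11.
Tax on sellers shifts supply to Qs = -150 + 4.5(P − 19) = -235.5 + 4.5P.
595 - P = -235.5 + 4.5P gives buyer price Pb = 151; sellers receive Ps = 151 − 19 = 132.
New quantity: Q = 595 − 1(151) = 444.
Revenue = 19 × 444 = 8436.

Tax revenue = 8436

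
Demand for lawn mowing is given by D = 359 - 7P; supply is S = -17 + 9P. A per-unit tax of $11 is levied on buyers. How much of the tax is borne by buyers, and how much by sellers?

Buyers bear $6.1875, sellers bear $4.8125

Pre-tax equilibrium: P* = 23.5, Q* = 194.5.
Tax on buyers shifts demand to D = 359 − 7(P + 11) = 282 - 7P.
282 - 7P = -17 + 9P gives seller price Ps = 18.6875; buyers pay Pb = 18.6875 + 11 = 29.6875.
New quantity: Q = 359 − 7(29.6875) = 151.1875.
Buyer burden = 29.6875 − 23.5 = 6.1875; seller burden = 23.5 − 18.6875 = 4.8125.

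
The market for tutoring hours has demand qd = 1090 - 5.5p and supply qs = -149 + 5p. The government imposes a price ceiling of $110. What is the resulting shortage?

Equilibrium price would be p* = 118, so the ceiling at 110 binds.
At p = 110: qd = 1090 − 5.5(110) = 485, qs = -149 + 5(110) = 401.
Shortage = 485 − 401 = 84.

Shortage = 84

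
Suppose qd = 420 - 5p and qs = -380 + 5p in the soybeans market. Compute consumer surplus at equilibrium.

Equilibrium: 420 - 5p = -380 + 5p gives p* = 80, q* = 20.
Demand choke price (qd = 0): p = 84.
CS = ½(84 − 80)(20) = 40.

Consumer surplus = 40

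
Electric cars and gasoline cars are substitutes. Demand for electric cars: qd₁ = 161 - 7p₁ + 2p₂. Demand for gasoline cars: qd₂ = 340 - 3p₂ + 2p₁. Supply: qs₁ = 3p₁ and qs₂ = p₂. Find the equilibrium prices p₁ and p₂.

Market 1: 161 - 7p₁ + 2p₂ = 3p₁ → 10p₁ - 2p₂ = 161.
Market 2: 4p₂ - 2p₁ = 340.
Eliminating p₂: 4×(1) + 2×(2) gives 36p₁ = 1324, so p₁ = 331/9.
Back-substitute into (2): p₂ = (340 + 2×331/9) / 4 = 1861/18.

p₁ = 331/9, p₂ = 1861/18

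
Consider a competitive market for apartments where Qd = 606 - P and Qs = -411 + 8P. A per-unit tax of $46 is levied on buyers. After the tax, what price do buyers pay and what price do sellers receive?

Pre-tax equilibrium: P* = 113, Q* = 493.
Tax on buyers shifts demand to Qd = 606 − 1(P + 46) = 560 - P.
560 - P = -411 + 8P gives seller price Ps = 971/9; buyers pay Pb = 971/9 + 46 = 1385/9.
New quantity: Q = 606 − 1(1385/9) = 4069/9.

Buyers pay 1385/9, sellers receive 971/9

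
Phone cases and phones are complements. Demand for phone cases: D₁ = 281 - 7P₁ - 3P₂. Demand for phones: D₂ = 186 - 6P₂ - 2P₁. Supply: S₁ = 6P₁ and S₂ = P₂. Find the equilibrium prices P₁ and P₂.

Market 1: 281 - 7P₁ - 3P₂ = 6P₁ → 13P₁ + 3P₂ = 281.
Market 2: 7P₂ + 2P₁ = 186.
Eliminating P₂: 7×(1) − 3×(2) gives 85P₁ = 1409, so P₁ = 1409/85.
Back-substitute into (2): P₂ = (186 − 2×1409/85) / 7 = 1856/85.

P₁ = 1409/85, P₂ = 1856/85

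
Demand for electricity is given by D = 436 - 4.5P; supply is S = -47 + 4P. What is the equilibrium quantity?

Q* = 3065/17

Set D = S: 436 - 4.5P = -47 + 4P.
483 = 8.5P, so P* = 966/17.
Q* = 436 − 4.5(966/17) = 3065/17.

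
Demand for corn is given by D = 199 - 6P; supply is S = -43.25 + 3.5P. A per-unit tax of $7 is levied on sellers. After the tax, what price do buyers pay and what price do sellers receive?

Buyers pay 1067/38, sellers receive 801/38

Pre-tax equilibrium: P* = 25.5, Q* = 46.
Tax on sellers shifts supply to S = -43.25 + 3.5(P − 7) = -67.75 + 3.5P.
199 - 6P = -67.75 + 3.5P gives buyer price Pb = 1067/38; sellers receive Ps = 1067/38 − 7 = 801/38.
New quantity: Q = 199 − 6(1067/38) = 580/19.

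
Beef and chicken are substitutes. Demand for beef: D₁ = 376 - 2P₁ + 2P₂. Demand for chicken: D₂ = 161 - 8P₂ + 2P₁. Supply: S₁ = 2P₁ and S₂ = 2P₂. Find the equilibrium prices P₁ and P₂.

P₁ = 2041/18, P₂ = 349/9

Market 1: 376 - 2P₁ + 2P₂ = 2P₁ → 4P₁ - 2P₂ = 376.
Market 2: 10P₂ - 2P₁ = 161.
Eliminating P₂: 10×(1) + 2×(2) gives 36P₁ = 4082, so P₁ = 2041/18.
Back-substitute into (2): P₂ = (161 + 2×2041/18) / 10 = 349/9.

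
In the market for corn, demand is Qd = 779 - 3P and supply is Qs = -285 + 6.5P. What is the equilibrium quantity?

Q* = 443

Set Qd = Qs: 779 - 3P = -285 + 6.5P.
1064 = 9.5P, so P* = 112.
Q* = 779 − 3(112) = 443.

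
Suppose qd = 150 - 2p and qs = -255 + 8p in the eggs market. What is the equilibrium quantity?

q* = 69

Set qd = qs: 150 - 2p = -255 + 8p.
405 = 10p, so p* = 40.5.
q* = 150 − 2(40.5) = 69.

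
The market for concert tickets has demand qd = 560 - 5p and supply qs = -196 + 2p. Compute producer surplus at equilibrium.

Producer surplus = 100

Equilibrium: 560 - 5p = -196 + 2p gives p* = 108, q* = 20.
Supply starts at p = 98 (where qs = 0).
PS = ½(108 − 98)(20) = 100.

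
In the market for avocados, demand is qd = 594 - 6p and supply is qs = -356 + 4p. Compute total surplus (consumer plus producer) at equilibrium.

Total surplus = 120

Equilibrium: 594 - 6p = -356 + 4p gives p* = 95, q* = 24.
Demand choke price: p = 99; supply starts at p = 89.
CS = ½(99 − 95)(24) = 48; PS = ½(95 − 89)(24) = 72.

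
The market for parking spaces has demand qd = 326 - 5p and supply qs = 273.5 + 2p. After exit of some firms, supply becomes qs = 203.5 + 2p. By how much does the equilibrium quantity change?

Original equilibrium: p* = 7.5, q* = 288.5.
New equilibrium: 326 - 5p = 203.5 + 2p, so 122.5 = 7p and p' = 17.5; q' = 326 − 5(17.5) = 238.5.
Change in quantity: 238.5 − 288.5 = -50.

Δq = -50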